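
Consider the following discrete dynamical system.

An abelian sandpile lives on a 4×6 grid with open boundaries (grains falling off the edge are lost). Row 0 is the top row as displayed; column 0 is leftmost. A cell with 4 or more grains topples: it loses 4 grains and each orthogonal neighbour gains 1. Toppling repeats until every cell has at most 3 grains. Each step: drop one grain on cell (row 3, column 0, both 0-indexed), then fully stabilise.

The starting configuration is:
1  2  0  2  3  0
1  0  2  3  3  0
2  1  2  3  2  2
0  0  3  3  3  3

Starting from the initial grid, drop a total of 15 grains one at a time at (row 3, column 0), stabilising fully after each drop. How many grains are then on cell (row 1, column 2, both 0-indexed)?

0

[0] 1  2  0  2  3  0
1  0  2  3  3  0
2  1  2  3  2  2
0  0  3  3  3  3
[1] 1  2  0  2  3  0
1  0  2  3  3  0
2  1  2  3  2  2
1  0  3  3  3  3
[2] 1  2  0  2  3  0
1  0  2  3  3  0
2  1  2  3  2  2
2  0  3  3  3  3
[3] 1  2  0  2  3  0
1  0  2  3  3  0
2  1  2  3  2  2
3  0  3  3  3  3
[4] 1  2  0  2  3  0
1  0  2  3  3  0
3  1  2  3  2  2
0  1  3  3  3  3
[5] 1  2  0  2  3  0
1  0  2  3  3  0
3  1  2  3  2  2
1  1  3  3  3  3
[6] 1  2  0  2  3  0
1  0  2  3  3  0
3  1  2  3  2  2
2  1  3  3  3  3
[7] 1  2  0  2  3  0
1  0  2  3  3  0
3  1  2  3  2  2
3  1  3  3  3  3
[8] 1  2  0  2  3  0
2  0  2  3  3  0
0  2  2  3  2  2
1  2  3  3  3  3
[9] 1  2  0  2  3  0
2  0  2  3  3  0
0  2  2  3  2  2
2  2  3  3  3  3
[10] 1  2  0  2  3  0
2  0  2  3  3  0
0  2  2  3  2  2
3  2  3  3  3  3
[11] 1  2  0  2  3  0
2  0  2  3  3  0
1  2  2  3  2  2
0  3  3  3  3  3
[12] 1  2  0  2  3  0
2  0  2  3  3  0
1  2  2  3  2  2
1  3  3  3  3  3
[13] 1  2  0  2  3  0
2  0  2  3  3  0
1  2  2  3  2  2
2  3  3  3  3  3
[14] 1  2  0  2  3  0
2  0  2  3  3  0
1  2  2  3  2  2
3  3  3  3  3  3
[15] 1  2  2  0  1  1
2  2  0  3  2  2
3  0  2  3  2  0
1  2  2  2  2  1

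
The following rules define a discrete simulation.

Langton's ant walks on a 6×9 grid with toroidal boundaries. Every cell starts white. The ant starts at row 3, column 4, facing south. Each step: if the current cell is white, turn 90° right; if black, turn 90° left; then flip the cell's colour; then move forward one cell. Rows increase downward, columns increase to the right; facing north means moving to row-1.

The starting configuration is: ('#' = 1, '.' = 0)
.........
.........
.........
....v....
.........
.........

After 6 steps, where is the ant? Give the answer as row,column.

step 0: .........
.........
.........
....v....
.........
.........
step 1: .........
.........
.........
...<#....
.........
.........
step 2: .........
.........
...^.....
...##....
.........
.........
step 3: .........
.........
...#>....
...##....
.........
.........
step 4: .........
.........
...##....
...#v....
.........
.........
step 5: .........
.........
...##....
...#.>...
.........
.........
step 6: .........
.........
...##....
...#.#...
.....v...
.........

4,5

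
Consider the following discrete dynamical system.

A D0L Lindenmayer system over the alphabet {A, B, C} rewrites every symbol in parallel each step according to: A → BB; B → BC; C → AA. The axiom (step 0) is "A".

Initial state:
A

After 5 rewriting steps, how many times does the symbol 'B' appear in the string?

18

[0] A
[1] BB
[2] BCBC
[3] BCAABCAA
[4] BCAABBBBBCAABBBB
[5] BCAABBBBBCBCBCBCBCAABBBBBCBCBCBC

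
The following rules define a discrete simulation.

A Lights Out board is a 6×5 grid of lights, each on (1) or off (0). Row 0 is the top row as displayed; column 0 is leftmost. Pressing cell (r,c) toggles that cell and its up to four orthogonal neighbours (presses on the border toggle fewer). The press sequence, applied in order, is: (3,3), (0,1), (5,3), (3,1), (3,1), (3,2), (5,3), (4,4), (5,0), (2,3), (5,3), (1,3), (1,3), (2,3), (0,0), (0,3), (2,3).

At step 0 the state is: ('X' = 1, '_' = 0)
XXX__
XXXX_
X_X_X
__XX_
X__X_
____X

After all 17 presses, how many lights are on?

18

gen 0: XXX__
XXXX_
X_X_X
__XX_
X__X_
____X
gen 1: XXX__
XXXX_
X_XXX
____X
X____
____X
gen 2: _____
X_XX_
X_XXX
____X
X____
____X
gen 3: _____
X_XX_
X_XXX
____X
X__X_
__XX_
gen 4: _____
X_XX_
XXXXX
XXX_X
XX_X_
__XX_
gen 5: _____
X_XX_
X_XXX
____X
X__X_
__XX_
gen 6: _____
X_XX_
X__XX
_XXXX
X_XX_
__XX_
gen 7: _____
X_XX_
X__XX
_XXXX
X_X__
____X
gen 8: _____
X_XX_
X__XX
_XXX_
X_XXX
_____
gen 9: _____
X_XX_
X__XX
_XXX_
__XXX
XX___
gen 10: _____
X_X__
X_X__
_XX__
__XXX
XX___
gen 11: _____
X_X__
X_X__
_XX__
__X_X
XXXXX
gen 12: ___X_
X__XX
X_XX_
_XX__
__X_X
XXXXX
gen 13: _____
X_X__
X_X__
_XX__
__X_X
XXXXX
gen 14: _____
X_XX_
X__XX
_XXX_
__X_X
XXXXX
gen 15: XX___
__XX_
X__XX
_XXX_
__X_X
XXXXX
gen 16: XXXXX
__X__
X__XX
_XXX_
__X_X
XXXXX
gen 17: XXXXX
__XX_
X_X__
_XX__
__X_X
XXXXX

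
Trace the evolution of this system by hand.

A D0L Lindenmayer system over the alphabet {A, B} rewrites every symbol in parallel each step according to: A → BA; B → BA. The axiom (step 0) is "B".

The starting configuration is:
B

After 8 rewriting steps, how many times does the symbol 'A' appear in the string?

step 0: B
step 1: BA
step 2: BABA
step 3: BABABABA
step 4: BABABABABABABABA
step 5: BABABABABABABABABABABABABABABABA
step 6: BABABABABABABABABABABABABABABABABABABABABABABABABABABABABABABABA
step 7: BABABABABABABABABABABABABABABABABABABABABABABABABABABABABA…BABABABABABABABABABABABABABABABABABABABABABABABABABABABABA  (len 128)
step 8: BABABABABABABABABABABABABABABABABABABABABABABABABABABABABA…BABABABABABABABABABABABABABABABABABABABABABABABABABABABABA  (len 256)

128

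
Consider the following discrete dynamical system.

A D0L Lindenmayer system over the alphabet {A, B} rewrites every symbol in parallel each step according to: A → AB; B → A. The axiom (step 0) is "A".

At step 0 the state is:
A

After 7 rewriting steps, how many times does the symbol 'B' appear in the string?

0) A
1) AB
2) ABA
3) ABAAB
4) ABAABABA
5) ABAABABAABAAB
6) ABAABABAABAABABAABABA
7) ABAABABAABAABABAABABAABAABABAABAAB

13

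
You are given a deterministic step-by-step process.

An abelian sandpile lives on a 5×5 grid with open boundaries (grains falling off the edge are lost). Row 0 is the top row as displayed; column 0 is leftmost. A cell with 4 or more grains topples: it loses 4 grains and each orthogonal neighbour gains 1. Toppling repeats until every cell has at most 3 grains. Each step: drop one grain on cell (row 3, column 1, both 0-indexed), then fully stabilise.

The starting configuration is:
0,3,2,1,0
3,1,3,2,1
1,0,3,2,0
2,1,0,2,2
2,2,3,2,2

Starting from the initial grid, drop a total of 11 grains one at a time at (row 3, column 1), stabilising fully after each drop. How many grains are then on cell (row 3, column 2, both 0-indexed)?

2

[0] 0,3,2,1,0
3,1,3,2,1
1,0,3,2,0
2,1,0,2,2
2,2,3,2,2
[1] 0,3,2,1,0
3,1,3,2,1
1,0,3,2,0
2,2,0,2,2
2,2,3,2,2
[2] 0,3,2,1,0
3,1,3,2,1
1,0,3,2,0
2,3,0,2,2
2,2,3,2,2
[3] 0,3,2,1,0
3,1,3,2,1
1,1,3,2,0
3,0,1,2,2
2,3,3,2,2
[4] 0,3,2,1,0
3,1,3,2,1
1,1,3,2,0
3,1,1,2,2
2,3,3,2,2
[5] 0,3,2,1,0
3,1,3,2,1
1,1,3,2,0
3,2,1,2,2
2,3,3,2,2
[6] 0,3,2,1,0
3,1,3,2,1
1,1,3,2,0
3,3,1,2,2
2,3,3,2,2
[7] 0,3,2,1,0
3,1,3,2,1
2,2,3,2,0
1,2,3,2,2
0,2,0,3,2
[8] 0,3,2,1,0
3,1,3,2,1
2,2,3,2,0
1,3,3,2,2
0,2,0,3,2
[9] 0,3,3,1,0
3,3,0,3,1
3,0,2,3,0
2,2,1,3,2
0,3,1,3,2
[10] 0,3,3,1,0
3,3,0,3,1
3,0,2,3,0
2,3,1,3,2
0,3,1,3,2
[11] 0,3,3,1,0
3,3,0,3,1
3,1,2,3,0
3,1,2,3,2
1,0,2,3,2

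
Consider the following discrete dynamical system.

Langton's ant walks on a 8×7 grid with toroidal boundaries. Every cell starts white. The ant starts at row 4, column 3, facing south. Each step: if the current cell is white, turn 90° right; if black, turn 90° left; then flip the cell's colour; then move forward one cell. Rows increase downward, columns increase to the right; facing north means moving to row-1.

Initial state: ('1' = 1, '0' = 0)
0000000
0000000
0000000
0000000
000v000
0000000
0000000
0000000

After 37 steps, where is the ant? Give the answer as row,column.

0,4

[0] 0000000
0000000
0000000
0000000
000v000
0000000
0000000
0000000
[1] 0000000
0000000
0000000
0000000
00<1000
0000000
0000000
0000000
[2] 0000000
0000000
0000000
00^0000
0011000
0000000
0000000
0000000
[3] 0000000
0000000
0000000
001>000
0011000
0000000
0000000
0000000
[4] 0000000
0000000
0000000
0011000
001v000
0000000
0000000
0000000
[5] 0000000
0000000
0000000
0011000
0010>00
0000000
0000000
0000000
[6] 0000000
0000000
0000000
0011000
0010100
0000v00
0000000
0000000
[7] 0000000
0000000
0000000
0011000
0010100
000<100
0000000
0000000
[8] 0000000
0000000
0000000
0011000
001^100
0001100
0000000
0000000
[9] 0000000
0000000
0000000
0011000
0011>00
0001100
0000000
0000000
[10] 0000000
0000000
0000000
0011^00
0011000
0001100
0000000
0000000
[11] 0000000
0000000
0000000
00111>0
0011000
0001100
0000000
0000000
[12] 0000000
0000000
0000000
0011110
00110v0
0001100
0000000
0000000
[13] 0000000
0000000
0000000
0011110
0011<10
0001100
0000000
0000000
[14] 0000000
0000000
0000000
0011^10
0011110
0001100
0000000
0000000
[15] 0000000
0000000
0000000
001<010
0011110
0001100
0000000
0000000
[16] 0000000
0000000
0000000
0010010
001v110
0001100
0000000
0000000
[17] 0000000
0000000
0000000
0010010
0010>10
0001100
0000000
0000000
[18] 0000000
0000000
0000000
0010^10
0010010
0001100
0000000
0000000
[19] 0000000
0000000
0000000
00101>0
0010010
0001100
0000000
0000000
[20] 0000000
0000000
00000^0
0010100
0010010
0001100
0000000
0000000
[21] 0000000
0000000
000001>
0010100
0010010
0001100
0000000
0000000
[22] 0000000
0000000
0000011
001010v
0010010
0001100
0000000
0000000
[23] 0000000
0000000
0000011
00101<1
0010010
0001100
0000000
0000000
[24] 0000000
0000000
00000^1
0010111
0010010
0001100
0000000
0000000
[25] 0000000
0000000
0000<01
0010111
0010010
0001100
0000000
0000000
[26] 0000000
0000^00
0000101
0010111
0010010
0001100
0000000
0000000
[27] 0000000
00001>0
0000101
0010111
0010010
0001100
0000000
0000000
[28] 0000000
0000110
00001v1
0010111
0010010
0001100
0000000
0000000
[29] 0000000
0000110
0000<11
0010111
0010010
0001100
0000000
0000000
[30] 0000000
0000110
0000011
0010v11
0010010
0001100
0000000
0000000
[31] 0000000
0000110
0000011
00100>1
0010010
0001100
0000000
0000000
[32] 0000000
0000110
00000^1
0010001
0010010
0001100
0000000
0000000
[33] 0000000
0000110
0000<01
0010001
0010010
0001100
0000000
0000000
[34] 0000000
0000^10
0000101
0010001
0010010
0001100
0000000
0000000
[35] 0000000
000<010
0000101
0010001
0010010
0001100
0000000
0000000
[36] 000^000
0001010
0000101
0010001
0010010
0001100
0000000
0000000
[37] 0001>00
0001010
0000101
0010001
0010010
0001100
0000000
0000000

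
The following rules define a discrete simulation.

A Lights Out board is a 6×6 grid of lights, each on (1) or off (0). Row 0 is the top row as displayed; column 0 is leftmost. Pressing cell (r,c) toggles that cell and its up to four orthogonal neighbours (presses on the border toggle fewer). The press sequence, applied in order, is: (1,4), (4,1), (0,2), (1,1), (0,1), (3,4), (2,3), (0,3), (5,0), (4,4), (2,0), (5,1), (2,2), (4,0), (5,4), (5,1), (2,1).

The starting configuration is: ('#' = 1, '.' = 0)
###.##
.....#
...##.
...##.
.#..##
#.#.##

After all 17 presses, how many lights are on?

20

gen 0: ###.##
.....#
...##.
...##.
.#..##
#.#.##
gen 1: ###..#
...##.
...#..
...##.
.#..##
#.#.##
gen 2: ###..#
...##.
...#..
.#.##.
#.#.##
###.##
gen 3: #..#.#
..###.
...#..
.#.##.
#.#.##
###.##
gen 4: ##.#.#
##.##.
.#.#..
.#.##.
#.#.##
###.##
gen 5: ..##.#
#..##.
.#.#..
.#.##.
#.#.##
###.##
gen 6: ..##.#
#..##.
.#.##.
.#...#
#.#..#
###.##
gen 7: ..##.#
#...#.
.##...
.#.#.#
#.#..#
###.##
gen 8: ....##
#..##.
.##...
.#.#.#
#.#..#
###.##
gen 9: ....##
#..##.
.##...
.#.#.#
..#..#
..#.##
gen 10: ....##
#..##.
.##...
.#.###
..###.
..#..#
gen 11: ....##
...##.
#.#...
##.###
..###.
..#..#
gen 12: ....##
...##.
#.#...
##.###
.####.
##...#
gen 13: ....##
..###.
##.#..
######
.####.
##...#
gen 14: ....##
..###.
##.#..
.#####
#.###.
.#...#
gen 15: ....##
..###.
##.#..
.#####
#.##..
.#.##.
gen 16: ....##
..###.
##.#..
.#####
####..
#.###.
gen 17: ....##
.####.
..##..
..####
####..
#.###.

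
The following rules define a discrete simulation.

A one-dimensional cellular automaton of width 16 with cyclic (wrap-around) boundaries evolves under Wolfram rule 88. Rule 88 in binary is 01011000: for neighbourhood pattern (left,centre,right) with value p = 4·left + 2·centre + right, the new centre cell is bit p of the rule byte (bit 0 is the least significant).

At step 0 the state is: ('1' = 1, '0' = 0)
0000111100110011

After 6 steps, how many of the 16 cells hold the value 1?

k=0  0000111100110011
k=1  1000100110111011
k=2  1100010110101010
k=3  1110000110000000
k=4  1011000111000000
k=5  0011100101100000
k=6  0010110001110000

6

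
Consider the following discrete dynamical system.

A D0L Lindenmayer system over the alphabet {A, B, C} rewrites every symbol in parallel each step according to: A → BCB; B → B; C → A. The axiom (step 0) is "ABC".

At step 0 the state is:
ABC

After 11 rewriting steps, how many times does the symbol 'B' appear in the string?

23

step 0: ABC
step 1: BCBBA
step 2: BABBBCB
step 3: BBCBBBBAB
step 4: BBABBBBBCBB
step 5: BBBCBBBBBBABB
step 6: BBBABBBBBBBCBBB
step 7: BBBBCBBBBBBBBABBB
step 8: BBBBABBBBBBBBBCBBBB
step 9: BBBBBCBBBBBBBBBBABBBB
step 10: BBBBBABBBBBBBBBBBCBBBBB
step 11: BBBBBBCBBBBBBBBBBBBABBBBB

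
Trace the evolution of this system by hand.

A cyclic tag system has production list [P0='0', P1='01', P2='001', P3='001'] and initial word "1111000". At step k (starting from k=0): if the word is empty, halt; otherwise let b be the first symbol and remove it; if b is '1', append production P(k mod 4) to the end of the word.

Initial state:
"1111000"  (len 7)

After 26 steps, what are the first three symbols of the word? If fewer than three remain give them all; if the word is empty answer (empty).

step 0: "1111000"  (len 7)
step 1: "1110000"  (len 7)
step 2: "11000001"  (len 8)
step 3: "1000001001"  (len 10)
step 4: "000001001001"  (len 12)
step 5: "00001001001"  (len 11)
step 6: "0001001001"  (len 10)
step 7: "001001001"  (len 9)
step 8: "01001001"  (len 8)
step 9: "1001001"  (len 7)
step 10: "00100101"  (len 8)
step 11: "0100101"  (len 7)
step 12: "100101"  (len 6)
step 13: "001010"  (len 6)
step 14: "01010"  (len 5)
step 15: "1010"  (len 4)
step 16: "010001"  (len 6)
step 17: "10001"  (len 5)
step 18: "000101"  (len 6)
step 19: "00101"  (len 5)
step 20: "0101"  (len 4)
step 21: "101"  (len 3)
step 22: "0101"  (len 4)
step 23: "101"  (len 3)
step 24: "01001"  (len 5)
step 25: "1001"  (len 4)
step 26: "00101"  (len 5)

001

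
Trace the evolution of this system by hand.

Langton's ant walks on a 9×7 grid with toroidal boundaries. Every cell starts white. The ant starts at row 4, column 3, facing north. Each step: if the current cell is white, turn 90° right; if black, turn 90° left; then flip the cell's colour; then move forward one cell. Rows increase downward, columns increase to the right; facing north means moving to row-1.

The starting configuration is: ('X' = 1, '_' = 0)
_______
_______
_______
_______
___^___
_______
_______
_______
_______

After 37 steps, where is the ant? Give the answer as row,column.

8,2

[0] _______
_______
_______
_______
___^___
_______
_______
_______
_______
[1] _______
_______
_______
_______
___X>__
_______
_______
_______
_______
[2] _______
_______
_______
_______
___XX__
____v__
_______
_______
_______
[3] _______
_______
_______
_______
___XX__
___<X__
_______
_______
_______
[4] _______
_______
_______
_______
___^X__
___XX__
_______
_______
_______
[5] _______
_______
_______
_______
__<_X__
___XX__
_______
_______
_______
[6] _______
_______
_______
__^____
__X_X__
___XX__
_______
_______
_______
[7] _______
_______
_______
__X>___
__X_X__
___XX__
_______
_______
_______
[8] _______
_______
_______
__XX___
__XvX__
___XX__
_______
_______
_______
[9] _______
_______
_______
__XX___
__<XX__
___XX__
_______
_______
_______
[10] _______
_______
_______
__XX___
___XX__
__vXX__
_______
_______
_______
[11] _______
_______
_______
__XX___
___XX__
_<XXX__
_______
_______
_______
[12] _______
_______
_______
__XX___
_^_XX__
_XXXX__
_______
_______
_______
[13] _______
_______
_______
__XX___
_X>XX__
_XXXX__
_______
_______
_______
[14] _______
_______
_______
__XX___
_XXXX__
_XvXX__
_______
_______
_______
[15] _______
_______
_______
__XX___
_XXXX__
_X_>X__
_______
_______
_______
[16] _______
_______
_______
__XX___
_XX^X__
_X__X__
_______
_______
_______
[17] _______
_______
_______
__XX___
_X<_X__
_X__X__
_______
_______
_______
[18] _______
_______
_______
__XX___
_X__X__
_Xv_X__
_______
_______
_______
[19] _______
_______
_______
__XX___
_X__X__
_<X_X__
_______
_______
_______
[20] _______
_______
_______
__XX___
_X__X__
__X_X__
_v_____
_______
_______
[21] _______
_______
_______
__XX___
_X__X__
__X_X__
<X_____
_______
_______
[22] _______
_______
_______
__XX___
_X__X__
^_X_X__
XX_____
_______
_______
[23] _______
_______
_______
__XX___
_X__X__
X>X_X__
XX_____
_______
_______
[24] _______
_______
_______
__XX___
_X__X__
XXX_X__
Xv_____
_______
_______
[25] _______
_______
_______
__XX___
_X__X__
XXX_X__
X_>____
_______
_______
[26] _______
_______
_______
__XX___
_X__X__
XXX_X__
X_X____
__v____
_______
[27] _______
_______
_______
__XX___
_X__X__
XXX_X__
X_X____
_<X____
_______
[28] _______
_______
_______
__XX___
_X__X__
XXX_X__
X^X____
_XX____
_______
[29] _______
_______
_______
__XX___
_X__X__
XXX_X__
XX>____
_XX____
_______
[30] _______
_______
_______
__XX___
_X__X__
XX^_X__
XX_____
_XX____
_______
[31] _______
_______
_______
__XX___
_X__X__
X<__X__
XX_____
_XX____
_______
[32] _______
_______
_______
__XX___
_X__X__
X___X__
Xv_____
_XX____
_______
[33] _______
_______
_______
__XX___
_X__X__
X___X__
X_>____
_XX____
_______
[34] _______
_______
_______
__XX___
_X__X__
X___X__
X_X____
_Xv____
_______
[35] _______
_______
_______
__XX___
_X__X__
X___X__
X_X____
_X_>___
_______
[36] _______
_______
_______
__XX___
_X__X__
X___X__
X_X____
_X_X___
___v___
[37] _______
_______
_______
__XX___
_X__X__
X___X__
X_X____
_X_X___
__<X___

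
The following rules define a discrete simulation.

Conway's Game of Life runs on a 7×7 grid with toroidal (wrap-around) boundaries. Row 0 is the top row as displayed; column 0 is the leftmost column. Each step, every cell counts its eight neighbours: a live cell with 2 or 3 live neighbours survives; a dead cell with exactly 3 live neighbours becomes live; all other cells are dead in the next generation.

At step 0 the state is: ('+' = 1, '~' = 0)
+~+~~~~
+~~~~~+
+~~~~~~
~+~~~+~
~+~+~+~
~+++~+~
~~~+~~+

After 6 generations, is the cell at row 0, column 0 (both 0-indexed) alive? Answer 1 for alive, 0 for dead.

1

[0] +~+~~~~
+~~~~~+
+~~~~~~
~+~~~+~
~+~+~+~
~+++~+~
~~~+~~+
[1] ++~~~~~
+~~~~~+
++~~~~~
+++~+~+
++~+~++
++~+~++
+~~++~+
[2] ~+~~~+~
~~~~~~+
~~+~~+~
~~~++~~
~~~+~~~
~~~+~~~
~~~++~~
[3] ~~~~++~
~~~~~++
~~~+++~
~~+++~~
~~++~~~
~~++~~~
~~+++~~
[4] ~~~~~~+
~~~+~~+
~~+~~~+
~~~~~+~
~+~~~~~
~+~~~~~
~~+~~+~
[5] ~~~~~++
+~~~~++
~~~~~++
~~~~~~~
~~~~~~~
~++~~~~
~~~~~~~
[6] +~~~~+~
+~~~+~~
+~~~~+~
~~~~~~~
~~~~~~~
~~~~~~~
~~~~~~~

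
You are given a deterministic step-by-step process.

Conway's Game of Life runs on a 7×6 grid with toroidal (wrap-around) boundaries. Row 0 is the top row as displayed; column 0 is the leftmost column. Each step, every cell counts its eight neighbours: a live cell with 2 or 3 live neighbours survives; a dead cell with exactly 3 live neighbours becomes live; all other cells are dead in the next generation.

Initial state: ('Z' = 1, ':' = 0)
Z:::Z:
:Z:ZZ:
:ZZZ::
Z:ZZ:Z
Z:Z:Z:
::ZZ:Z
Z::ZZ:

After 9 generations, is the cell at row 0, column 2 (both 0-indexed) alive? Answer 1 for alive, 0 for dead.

0

t=0: Z:::Z:
:Z:ZZ:
:ZZZ::
Z:ZZ:Z
Z:Z:Z:
::ZZ:Z
Z::ZZ:
t=1: ZZZ:::
ZZ::ZZ
:::::Z
Z::::Z
Z:::::
Z:Z:::
ZZZ:::
t=2: :::Z::
::Z:Z:
:Z::::
Z::::Z
Z:::::
Z:Z::Z
:::Z:Z
t=3: ::ZZ::
::ZZ::
ZZ:::Z
ZZ:::Z
::::::
ZZ::ZZ
Z:ZZ:Z
t=4: ::::::
Z::ZZ:
::::ZZ
:Z:::Z
::::Z:
:ZZZZ:
::::::
t=5: ::::::
:::ZZ:
:::Z::
Z::::Z
ZZ::ZZ
::ZZZ:
::ZZ::
t=6: ::Z:Z:
:::ZZ:
:::Z:Z
:Z::::
:ZZ:::
Z:::::
::Z:Z:
t=7: ::Z:ZZ
::Z::Z
::ZZ::
ZZ::::
ZZZ:::
::ZZ::
:Z:::Z
t=8: :ZZZZZ
:ZZ::Z
Z:ZZ::
Z::Z::
Z::Z::
:::Z::
ZZ:::Z
t=9: :::Z::
:::::Z
Z::ZZZ
Z::ZZZ
::ZZZ:
:ZZ:ZZ
:Z:::Z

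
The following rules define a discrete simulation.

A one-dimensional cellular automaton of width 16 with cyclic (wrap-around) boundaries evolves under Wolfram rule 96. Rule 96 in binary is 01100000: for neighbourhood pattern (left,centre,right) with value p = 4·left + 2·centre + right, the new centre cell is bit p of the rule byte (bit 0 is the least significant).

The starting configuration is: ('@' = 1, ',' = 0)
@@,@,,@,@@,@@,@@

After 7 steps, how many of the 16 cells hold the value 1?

0

t=0: @@,@,,@,@@,@@,@@
t=1: ,@@,,,,@,@@,@@,,
t=2: ,,@,,,,,@,@@,@,,
t=3: ,,,,,,,,,@,@@,,,
t=4: ,,,,,,,,,,@,@,,,
t=5: ,,,,,,,,,,,@,,,,
t=6: ,,,,,,,,,,,,,,,,
t=7: ,,,,,,,,,,,,,,,,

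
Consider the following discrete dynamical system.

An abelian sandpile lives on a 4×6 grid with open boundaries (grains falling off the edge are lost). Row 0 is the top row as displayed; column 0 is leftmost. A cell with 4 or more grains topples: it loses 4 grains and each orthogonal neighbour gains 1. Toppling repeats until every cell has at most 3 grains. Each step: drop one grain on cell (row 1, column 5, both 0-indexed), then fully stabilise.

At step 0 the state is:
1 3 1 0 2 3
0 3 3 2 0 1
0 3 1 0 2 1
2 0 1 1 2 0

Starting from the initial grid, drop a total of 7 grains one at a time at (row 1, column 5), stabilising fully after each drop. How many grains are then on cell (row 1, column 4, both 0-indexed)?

step 0: 1 3 1 0 2 3
0 3 3 2 0 1
0 3 1 0 2 1
2 0 1 1 2 0
step 1: 1 3 1 0 2 3
0 3 3 2 0 2
0 3 1 0 2 1
2 0 1 1 2 0
step 2: 1 3 1 0 2 3
0 3 3 2 0 3
0 3 1 0 2 1
2 0 1 1 2 0
step 3: 1 3 1 0 3 0
0 3 3 2 1 1
0 3 1 0 2 2
2 0 1 1 2 0
step 4: 1 3 1 0 3 0
0 3 3 2 1 2
0 3 1 0 2 2
2 0 1 1 2 0
step 5: 1 3 1 0 3 0
0 3 3 2 1 3
0 3 1 0 2 2
2 0 1 1 2 0
step 6: 1 3 1 0 3 1
0 3 3 2 2 0
0 3 1 0 2 3
2 0 1 1 2 0
step 7: 1 3 1 0 3 1
0 3 3 2 2 1
0 3 1 0 2 3
2 0 1 1 2 0

2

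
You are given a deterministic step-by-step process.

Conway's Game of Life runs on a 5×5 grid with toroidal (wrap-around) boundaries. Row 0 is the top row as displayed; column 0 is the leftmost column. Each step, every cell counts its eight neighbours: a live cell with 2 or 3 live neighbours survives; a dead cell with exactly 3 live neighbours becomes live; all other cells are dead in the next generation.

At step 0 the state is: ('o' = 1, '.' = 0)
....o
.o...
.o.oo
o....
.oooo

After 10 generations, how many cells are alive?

2

[0] ....o
.o...
.o.oo
o....
.oooo
[1] .o..o
..ooo
.oo.o
.....
.oooo
[2] .o...
....o
ooo.o
....o
.oooo
[3] .o..o
..ooo
.o..o
.....
.oooo
[4] .o...
.oo.o
o.o.o
.o..o
.oooo
[5] ....o
..o.o
..o.o
.....
.o.oo
[6] ..o.o
o...o
.....
o.o.o
o..oo
[7] .o...
o..oo
.o.o.
oo...
..o..
[8] ooooo
oo.oo
.o.o.
oo...
o.o..
[9] .....
.....
...o.
o...o
.....
[10] .....
.....
....o
....o
.....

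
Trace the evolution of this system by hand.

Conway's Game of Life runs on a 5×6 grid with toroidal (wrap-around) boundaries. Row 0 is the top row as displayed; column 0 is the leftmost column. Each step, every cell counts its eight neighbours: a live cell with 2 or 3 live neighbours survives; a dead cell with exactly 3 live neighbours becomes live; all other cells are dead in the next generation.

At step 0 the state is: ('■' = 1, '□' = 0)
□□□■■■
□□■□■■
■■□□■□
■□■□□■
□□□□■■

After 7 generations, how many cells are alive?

k=0  □□□■■■
□□■□■■
■■□□■□
■□■□□■
□□□□■■
k=1  ■□□□□□
□■■□□□
□□■□■□
□□□■□□
□□□□□□
k=2  □■□□□□
□■■■□□
□■■□□□
□□□■□□
□□□□□□
k=3  □■□□□□
■□□■□□
□■□□□□
□□■□□□
□□□□□□
k=4  □□□□□□
■■■□□□
□■■□□□
□□□□□□
□□□□□□
k=5  □■□□□□
■□■□□□
■□■□□□
□□□□□□
□□□□□□
k=6  □■□□□□
■□■□□□
□□□□□□
□□□□□□
□□□□□□
k=7  □■□□□□
□■□□□□
□□□□□□
□□□□□□
□□□□□□

2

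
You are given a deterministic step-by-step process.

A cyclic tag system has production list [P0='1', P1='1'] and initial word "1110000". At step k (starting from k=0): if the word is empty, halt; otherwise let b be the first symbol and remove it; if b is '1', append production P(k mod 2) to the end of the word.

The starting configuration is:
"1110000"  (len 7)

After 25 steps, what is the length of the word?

3

k=0  "1110000"  (len 7)
k=1  "1100001"  (len 7)
k=2  "1000011"  (len 7)
k=3  "0000111"  (len 7)
k=4  "000111"  (len 6)
k=5  "00111"  (len 5)
k=6  "0111"  (len 4)
k=7  "111"  (len 3)
k=8  "111"  (len 3)
k=9  "111"  (len 3)
k=10  "111"  (len 3)
k=11  "111"  (len 3)
k=12  "111"  (len 3)
k=13  "111"  (len 3)
k=14  "111"  (len 3)
k=15  "111"  (len 3)
k=16  "111"  (len 3)
k=17  "111"  (len 3)
k=18  "111"  (len 3)
k=19  "111"  (len 3)
k=20  "111"  (len 3)
k=21  "111"  (len 3)
k=22  "111"  (len 3)
k=23  "111"  (len 3)
k=24  "111"  (len 3)
k=25  "111"  (len 3)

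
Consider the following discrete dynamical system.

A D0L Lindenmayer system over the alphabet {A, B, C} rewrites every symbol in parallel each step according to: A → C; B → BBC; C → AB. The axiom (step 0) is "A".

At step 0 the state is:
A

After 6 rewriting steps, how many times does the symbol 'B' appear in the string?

36

step 0: A
step 1: C
step 2: AB
step 3: CBBC
step 4: ABBBCBBCAB
step 5: CBBCBBCBBCABBBCBBCABCBBC
step 6: ABBBCBBCABBBCBBCABBBCBBCABCBBCBBCBBCABBBCBBCABCBBCABBBCBBCAB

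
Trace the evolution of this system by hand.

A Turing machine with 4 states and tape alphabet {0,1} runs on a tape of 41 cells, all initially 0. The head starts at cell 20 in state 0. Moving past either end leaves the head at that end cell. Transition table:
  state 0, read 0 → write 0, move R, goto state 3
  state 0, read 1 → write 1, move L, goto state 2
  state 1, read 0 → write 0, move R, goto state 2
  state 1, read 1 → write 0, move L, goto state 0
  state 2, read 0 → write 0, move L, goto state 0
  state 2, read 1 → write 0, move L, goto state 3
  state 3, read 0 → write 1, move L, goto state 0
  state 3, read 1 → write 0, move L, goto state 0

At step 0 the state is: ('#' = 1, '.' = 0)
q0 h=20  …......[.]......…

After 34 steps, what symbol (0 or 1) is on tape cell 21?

1

[0] q0 h=20  …......[.]......…
[1] q3 h=21  …......[.]......…
[2] q0 h=20  …......[.]#.....…
[3] q3 h=21  …......[#]......…
[4] q0 h=20  …......[.]......…
[5] q3 h=21  …......[.]......…
[6] q0 h=20  …......[.]#.....…
[7] q3 h=21  …......[#]......…
[8] q0 h=20  …......[.]......…
[9] q3 h=21  …......[.]......…
[10] q0 h=20  …......[.]#.....…
[11] q3 h=21  …......[#]......…
[12] q0 h=20  …......[.]......…
[13] q3 h=21  …......[.]......…
[14] q0 h=20  …......[.]#.....…
[15] q3 h=21  …......[#]......…
[16] q0 h=20  …......[.]......…
[17] q3 h=21  …......[.]......…
[18] q0 h=20  …......[.]#.....…
[19] q3 h=21  …......[#]......…
[20] q0 h=20  …......[.]......…
[21] q3 h=21  …......[.]......…
[22] q0 h=20  …......[.]#.....…
[23] q3 h=21  …......[#]......…
[24] q0 h=20  …......[.]......…
[25] q3 h=21  …......[.]......…
[26] q0 h=20  …......[.]#.....…
[27] q3 h=21  …......[#]......…
[28] q0 h=20  …......[.]......…
[29] q3 h=21  …......[.]......…
[30] q0 h=20  …......[.]#.....…
[31] q3 h=21  …......[#]......…
[32] q0 h=20  …......[.]......…
[33] q3 h=21  …......[.]......…
[34] q0 h=20  …......[.]#.....…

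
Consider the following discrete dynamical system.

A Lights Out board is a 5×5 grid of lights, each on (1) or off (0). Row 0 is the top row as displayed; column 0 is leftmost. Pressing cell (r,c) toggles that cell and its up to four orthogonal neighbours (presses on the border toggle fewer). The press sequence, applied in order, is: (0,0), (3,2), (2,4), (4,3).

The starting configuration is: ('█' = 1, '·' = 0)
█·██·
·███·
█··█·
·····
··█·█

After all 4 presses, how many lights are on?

0) █·██·
·███·
█··█·
·····
··█·█
1) ·███·
████·
█··█·
·····
··█·█
2) ·███·
████·
█·██·
·███·
····█
3) ·███·
█████
█·█·█
·████
····█
4) ·███·
█████
█·█·█
·██·█
··██·

16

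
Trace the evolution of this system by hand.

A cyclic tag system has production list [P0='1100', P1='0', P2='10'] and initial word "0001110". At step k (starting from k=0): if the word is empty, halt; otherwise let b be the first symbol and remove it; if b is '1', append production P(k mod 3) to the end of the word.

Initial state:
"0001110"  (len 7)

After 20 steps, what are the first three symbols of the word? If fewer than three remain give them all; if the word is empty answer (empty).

011

t=0: "0001110"  (len 7)
t=1: "001110"  (len 6)
t=2: "01110"  (len 5)
t=3: "1110"  (len 4)
t=4: "1101100"  (len 7)
t=5: "1011000"  (len 7)
t=6: "01100010"  (len 8)
t=7: "1100010"  (len 7)
t=8: "1000100"  (len 7)
t=9: "00010010"  (len 8)
t=10: "0010010"  (len 7)
t=11: "010010"  (len 6)
t=12: "10010"  (len 5)
t=13: "00101100"  (len 8)
t=14: "0101100"  (len 7)
t=15: "101100"  (len 6)
t=16: "011001100"  (len 9)
t=17: "11001100"  (len 8)
t=18: "100110010"  (len 9)
t=19: "001100101100"  (len 12)
t=20: "01100101100"  (len 11)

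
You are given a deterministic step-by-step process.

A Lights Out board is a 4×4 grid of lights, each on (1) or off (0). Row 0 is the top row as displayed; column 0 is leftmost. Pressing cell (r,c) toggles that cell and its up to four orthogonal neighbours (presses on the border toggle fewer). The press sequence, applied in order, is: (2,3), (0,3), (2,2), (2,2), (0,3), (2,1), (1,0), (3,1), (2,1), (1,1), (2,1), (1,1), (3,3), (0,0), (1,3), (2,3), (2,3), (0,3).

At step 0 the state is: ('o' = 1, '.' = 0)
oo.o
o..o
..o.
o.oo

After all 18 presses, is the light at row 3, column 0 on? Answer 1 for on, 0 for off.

[0] oo.o
o..o
..o.
o.oo
[1] oo.o
o...
...o
o.o.
[2] ooo.
o..o
...o
o.o.
[3] ooo.
o.oo
.oo.
o...
[4] ooo.
o..o
...o
o.o.
[5] oo.o
o...
...o
o.o.
[6] oo.o
oo..
oooo
ooo.
[7] .o.o
....
.ooo
ooo.
[8] .o.o
....
..oo
....
[9] .o.o
.o..
oo.o
.o..
[10] ...o
o.o.
o..o
.o..
[11] ...o
ooo.
.ooo
....
[12] .o.o
....
..oo
....
[13] .o.o
....
..o.
..oo
[14] o..o
o...
..o.
..oo
[15] o...
o.oo
..oo
..oo
[16] o...
o.o.
....
..o.
[17] o...
o.oo
..oo
..oo
[18] o.oo
o.o.
..oo
..oo

0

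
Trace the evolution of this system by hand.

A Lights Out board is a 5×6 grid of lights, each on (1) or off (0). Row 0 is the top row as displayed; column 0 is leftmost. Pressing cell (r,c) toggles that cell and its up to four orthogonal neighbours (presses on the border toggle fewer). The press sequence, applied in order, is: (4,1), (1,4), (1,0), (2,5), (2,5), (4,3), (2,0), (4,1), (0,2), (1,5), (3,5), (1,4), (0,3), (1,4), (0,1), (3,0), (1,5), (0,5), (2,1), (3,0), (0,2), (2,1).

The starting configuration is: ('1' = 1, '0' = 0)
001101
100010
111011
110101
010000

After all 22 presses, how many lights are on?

0) 001101
100010
111011
110101
010000
1) 001101
100010
111011
100101
101000
2) 001111
100101
111001
100101
101000
3) 101111
010101
011001
100101
101000
4) 101111
010100
011010
100100
101000
5) 101111
010101
011001
100101
101000
6) 101111
010101
011001
100001
100110
7) 101111
110101
101001
000001
100110
8) 101111
110101
101001
010001
011110
9) 110011
111101
101001
010001
011110
10) 110010
111110
101000
010001
011110
11) 110010
111110
101001
010010
011111
12) 110000
111001
101011
010010
011111
13) 111110
111101
101011
010010
011111
14) 111100
111010
101001
010010
011111
15) 000100
101010
101001
010010
011111
16) 000100
101010
001001
100010
111111
17) 000101
101001
001000
100010
111111
18) 000110
101000
001000
100010
111111
19) 000110
111000
110000
110010
111111
20) 000110
111000
010000
000010
011111
21) 011010
110000
010000
000010
011111
22) 011010
100000
101000
010010
011111

13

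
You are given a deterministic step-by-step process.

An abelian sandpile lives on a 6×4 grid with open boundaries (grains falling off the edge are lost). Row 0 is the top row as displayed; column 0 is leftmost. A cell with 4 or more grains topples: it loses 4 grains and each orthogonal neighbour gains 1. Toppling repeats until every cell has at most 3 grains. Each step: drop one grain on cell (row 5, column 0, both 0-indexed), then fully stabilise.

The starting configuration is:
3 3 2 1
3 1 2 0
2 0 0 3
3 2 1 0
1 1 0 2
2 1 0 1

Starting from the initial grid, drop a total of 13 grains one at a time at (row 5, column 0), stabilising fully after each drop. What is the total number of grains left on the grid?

0) 3 3 2 1
3 1 2 0
2 0 0 3
3 2 1 0
1 1 0 2
2 1 0 1
1) 3 3 2 1
3 1 2 0
2 0 0 3
3 2 1 0
1 1 0 2
3 1 0 1
2) 3 3 2 1
3 1 2 0
2 0 0 3
3 2 1 0
2 1 0 2
0 2 0 1
3) 3 3 2 1
3 1 2 0
2 0 0 3
3 2 1 0
2 1 0 2
1 2 0 1
4) 3 3 2 1
3 1 2 0
2 0 0 3
3 2 1 0
2 1 0 2
2 2 0 1
5) 3 3 2 1
3 1 2 0
2 0 0 3
3 2 1 0
2 1 0 2
3 2 0 1
6) 3 3 2 1
3 1 2 0
2 0 0 3
3 2 1 0
3 1 0 2
0 3 0 1
7) 3 3 2 1
3 1 2 0
2 0 0 3
3 2 1 0
3 1 0 2
1 3 0 1
8) 3 3 2 1
3 1 2 0
2 0 0 3
3 2 1 0
3 1 0 2
2 3 0 1
9) 3 3 2 1
3 1 2 0
2 0 0 3
3 2 1 0
3 1 0 2
3 3 0 1
10) 3 3 2 1
3 1 2 0
3 0 0 3
0 3 1 0
1 3 0 2
2 0 1 1
11) 3 3 2 1
3 1 2 0
3 0 0 3
0 3 1 0
1 3 0 2
3 0 1 1
12) 3 3 2 1
3 1 2 0
3 0 0 3
0 3 1 0
2 3 0 2
0 1 1 1
13) 3 3 2 1
3 1 2 0
3 0 0 3
0 3 1 0
2 3 0 2
1 1 1 1

36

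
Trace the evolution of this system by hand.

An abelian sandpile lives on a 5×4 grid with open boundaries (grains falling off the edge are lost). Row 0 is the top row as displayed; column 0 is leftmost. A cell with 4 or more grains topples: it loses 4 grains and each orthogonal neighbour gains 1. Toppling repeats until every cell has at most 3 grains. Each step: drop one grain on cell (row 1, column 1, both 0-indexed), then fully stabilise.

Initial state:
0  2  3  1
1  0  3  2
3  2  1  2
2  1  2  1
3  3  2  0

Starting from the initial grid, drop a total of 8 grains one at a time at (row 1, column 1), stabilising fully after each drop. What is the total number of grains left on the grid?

38

[0] 0  2  3  1
1  0  3  2
3  2  1  2
2  1  2  1
3  3  2  0
[1] 0  2  3  1
1  1  3  2
3  2  1  2
2  1  2  1
3  3  2  0
[2] 0  2  3  1
1  2  3  2
3  2  1  2
2  1  2  1
3  3  2  0
[3] 0  2  3  1
1  3  3  2
3  2  1  2
2  1  2  1
3  3  2  0
[4] 1  0  1  2
2  2  1  3
3  3  2  2
2  1  2  1
3  3  2  0
[5] 1  0  1  2
2  3  1  3
3  3  2  2
2  1  2  1
3  3  2  0
[6] 2  1  1  2
0  2  2  3
1  1  3  2
3  2  2  1
3  3  2  0
[7] 2  1  1  2
0  3  2  3
1  1  3  2
3  2  2  1
3  3  2  0
[8] 2  2  1  2
1  0  3  3
1  2  3  2
3  2  2  1
3  3  2  0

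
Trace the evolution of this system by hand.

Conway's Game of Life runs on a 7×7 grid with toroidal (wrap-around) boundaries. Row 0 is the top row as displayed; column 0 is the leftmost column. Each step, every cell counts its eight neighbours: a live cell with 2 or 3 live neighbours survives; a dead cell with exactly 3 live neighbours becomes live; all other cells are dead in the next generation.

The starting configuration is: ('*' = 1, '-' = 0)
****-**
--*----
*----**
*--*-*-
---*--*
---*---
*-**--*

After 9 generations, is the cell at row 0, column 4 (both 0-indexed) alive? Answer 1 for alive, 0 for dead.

0

0) ****-**
--*----
*----**
*--*-*-
---*--*
---*---
*-**--*
1) ----**-
--***--
**--**-
*----*-
--**--*
*--**-*
-----*-
2) -----*-
-**---*
***--*-
*-**-*-
-***---
*-***-*
---*---
3) --*----
--*--**
----**-
*------
-----*-
*---*--
--**-**
4) -**-*--
---****
----**-
----***
------*
---**--
-******
5) -*-----
--*---*
-------
----*-*
---*--*
*-----*
**-----
6) -**----
-------
-----*-
-----*-
------*
-*----*
-*----*
7) ***----
-------
-------
-----**
*----**
-----**
-*-----
8) ***----
-*-----
-------
*----*-
*---*--
-----*-
-**---*
9) -------
***----
-------
------*
----**-
**---**
--*---*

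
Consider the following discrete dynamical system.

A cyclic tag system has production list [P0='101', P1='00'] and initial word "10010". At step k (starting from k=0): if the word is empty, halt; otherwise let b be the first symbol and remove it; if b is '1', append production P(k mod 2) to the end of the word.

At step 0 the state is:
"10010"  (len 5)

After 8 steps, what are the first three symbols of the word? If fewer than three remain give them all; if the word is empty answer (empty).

000

0) "10010"  (len 5)
1) "0010101"  (len 7)
2) "010101"  (len 6)
3) "10101"  (len 5)
4) "010100"  (len 6)
5) "10100"  (len 5)
6) "010000"  (len 6)
7) "10000"  (len 5)
8) "000000"  (len 6)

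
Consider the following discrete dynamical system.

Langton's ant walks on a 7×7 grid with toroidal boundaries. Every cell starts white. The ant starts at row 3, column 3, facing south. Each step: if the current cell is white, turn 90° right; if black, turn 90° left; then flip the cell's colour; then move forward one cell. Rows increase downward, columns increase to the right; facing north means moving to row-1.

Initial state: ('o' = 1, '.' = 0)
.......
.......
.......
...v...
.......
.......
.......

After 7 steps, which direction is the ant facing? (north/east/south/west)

west

k=0  .......
.......
.......
...v...
.......
.......
.......
k=1  .......
.......
.......
..<o...
.......
.......
.......
k=2  .......
.......
..^....
..oo...
.......
.......
.......
k=3  .......
.......
..o>...
..oo...
.......
.......
.......
k=4  .......
.......
..oo...
..ov...
.......
.......
.......
k=5  .......
.......
..oo...
..o.>..
.......
.......
.......
k=6  .......
.......
..oo...
..o.o..
....v..
.......
.......
k=7  .......
.......
..oo...
..o.o..
...<o..
.......
.......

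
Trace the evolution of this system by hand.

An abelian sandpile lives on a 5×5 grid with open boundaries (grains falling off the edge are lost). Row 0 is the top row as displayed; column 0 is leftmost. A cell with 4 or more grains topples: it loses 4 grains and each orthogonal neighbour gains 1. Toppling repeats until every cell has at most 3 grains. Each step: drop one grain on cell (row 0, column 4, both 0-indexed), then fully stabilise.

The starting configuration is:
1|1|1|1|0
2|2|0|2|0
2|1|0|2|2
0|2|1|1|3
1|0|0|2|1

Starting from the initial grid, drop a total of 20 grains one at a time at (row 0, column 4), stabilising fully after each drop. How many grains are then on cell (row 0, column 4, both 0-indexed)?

step 0: 1|1|1|1|0
2|2|0|2|0
2|1|0|2|2
0|2|1|1|3
1|0|0|2|1
step 1: 1|1|1|1|1
2|2|0|2|0
2|1|0|2|2
0|2|1|1|3
1|0|0|2|1
step 2: 1|1|1|1|2
2|2|0|2|0
2|1|0|2|2
0|2|1|1|3
1|0|0|2|1
step 3: 1|1|1|1|3
2|2|0|2|0
2|1|0|2|2
0|2|1|1|3
1|0|0|2|1
step 4: 1|1|1|2|0
2|2|0|2|1
2|1|0|2|2
0|2|1|1|3
1|0|0|2|1
step 5: 1|1|1|2|1
2|2|0|2|1
2|1|0|2|2
0|2|1|1|3
1|0|0|2|1
step 6: 1|1|1|2|2
2|2|0|2|1
2|1|0|2|2
0|2|1|1|3
1|0|0|2|1
step 7: 1|1|1|2|3
2|2|0|2|1
2|1|0|2|2
0|2|1|1|3
1|0|0|2|1
step 8: 1|1|1|3|0
2|2|0|2|2
2|1|0|2|2
0|2|1|1|3
1|0|0|2|1
step 9: 1|1|1|3|1
2|2|0|2|2
2|1|0|2|2
0|2|1|1|3
1|0|0|2|1
step 10: 1|1|1|3|2
2|2|0|2|2
2|1|0|2|2
0|2|1|1|3
1|0|0|2|1
step 11: 1|1|1|3|3
2|2|0|2|2
2|1|0|2|2
0|2|1|1|3
1|0|0|2|1
step 12: 1|1|2|0|1
2|2|0|3|3
2|1|0|2|2
0|2|1|1|3
1|0|0|2|1
step 13: 1|1|2|0|2
2|2|0|3|3
2|1|0|2|2
0|2|1|1|3
1|0|0|2|1
step 14: 1|1|2|0|3
2|2|0|3|3
2|1|0|2|2
0|2|1|1|3
1|0|0|2|1
step 15: 1|1|2|2|1
2|2|1|0|1
2|1|0|3|3
0|2|1|1|3
1|0|0|2|1
step 16: 1|1|2|2|2
2|2|1|0|1
2|1|0|3|3
0|2|1|1|3
1|0|0|2|1
step 17: 1|1|2|2|3
2|2|1|0|1
2|1|0|3|3
0|2|1|1|3
1|0|0|2|1
step 18: 1|1|2|3|0
2|2|1|0|2
2|1|0|3|3
0|2|1|1|3
1|0|0|2|1
step 19: 1|1|2|3|1
2|2|1|0|2
2|1|0|3|3
0|2|1|1|3
1|0|0|2|1
step 20: 1|1|2|3|2
2|2|1|0|2
2|1|0|3|3
0|2|1|1|3
1|0|0|2|1

2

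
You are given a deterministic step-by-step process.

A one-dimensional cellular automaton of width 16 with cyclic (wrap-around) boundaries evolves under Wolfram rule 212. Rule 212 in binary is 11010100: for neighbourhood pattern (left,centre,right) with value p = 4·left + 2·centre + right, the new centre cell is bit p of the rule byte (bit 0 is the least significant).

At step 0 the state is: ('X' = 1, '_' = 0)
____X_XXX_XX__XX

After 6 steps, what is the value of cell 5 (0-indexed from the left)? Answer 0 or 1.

[0] ____X_XXX_XX__XX
[1] X___X__XX__XX__X
[2] XX__XX__XX__XX__
[3] _XX__XX__XX__XX_
[4] __XX__XX__XX__XX
[5] X__XX__XX__XX__X
[6] XX__XX__XX__XX__

1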